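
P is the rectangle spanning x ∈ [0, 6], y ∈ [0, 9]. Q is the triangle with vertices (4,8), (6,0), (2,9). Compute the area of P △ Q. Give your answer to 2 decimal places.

47.00

|P| = 54, |Q| = 7, |P∩Q| = 7.
|P △ Q| = |P| + |Q| − 2·|P∩Q| = 54 + 7 − 14 = 47.00.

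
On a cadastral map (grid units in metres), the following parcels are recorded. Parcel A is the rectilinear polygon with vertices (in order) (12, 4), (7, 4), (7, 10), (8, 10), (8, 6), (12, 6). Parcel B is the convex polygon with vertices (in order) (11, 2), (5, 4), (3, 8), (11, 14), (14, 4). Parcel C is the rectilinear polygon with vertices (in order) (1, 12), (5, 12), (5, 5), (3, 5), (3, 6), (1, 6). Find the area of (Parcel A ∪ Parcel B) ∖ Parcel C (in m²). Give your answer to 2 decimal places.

|Parcel A ∪ Parcel B| = 76.
|(Parcel A ∪ Parcel B) ∩ Parcel C| = 5.25.
|(Parcel A ∪ Parcel B) ∖ Parcel C| = 76 − 5.25 = 70.75.

70.75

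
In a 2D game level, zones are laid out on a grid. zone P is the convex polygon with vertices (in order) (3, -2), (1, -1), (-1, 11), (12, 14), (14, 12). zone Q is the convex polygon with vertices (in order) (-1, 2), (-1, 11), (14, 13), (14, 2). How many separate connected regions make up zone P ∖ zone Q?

zone P ∖ zone Q splits into 2 disjoint pieces (area 14.0357, area 8.9412).

2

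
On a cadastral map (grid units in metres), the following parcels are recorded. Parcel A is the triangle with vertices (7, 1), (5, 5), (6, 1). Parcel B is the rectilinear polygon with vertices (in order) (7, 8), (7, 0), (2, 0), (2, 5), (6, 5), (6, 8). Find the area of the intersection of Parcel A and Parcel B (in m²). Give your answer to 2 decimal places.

The intersection is the polygon with vertices (7,1), (6,1), (5,5).
By the shoelace formula its area is 2.00.

2.00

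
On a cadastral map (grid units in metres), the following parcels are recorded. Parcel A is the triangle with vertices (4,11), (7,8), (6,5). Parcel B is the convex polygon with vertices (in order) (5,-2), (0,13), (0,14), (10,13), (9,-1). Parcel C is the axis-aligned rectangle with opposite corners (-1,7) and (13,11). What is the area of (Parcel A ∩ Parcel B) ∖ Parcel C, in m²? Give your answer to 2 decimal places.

|Parcel A ∩ Parcel B| = 6.
|(Parcel A ∩ Parcel B) ∩ Parcel C| = 4.6667.
|(Parcel A ∩ Parcel B) ∖ Parcel C| = 6 − 4.6667 = 1.33.

1.33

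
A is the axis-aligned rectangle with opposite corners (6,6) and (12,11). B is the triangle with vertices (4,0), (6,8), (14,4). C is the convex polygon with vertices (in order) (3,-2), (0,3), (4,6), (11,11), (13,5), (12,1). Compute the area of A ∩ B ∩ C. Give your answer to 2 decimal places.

3.87

The intersection is the polygon with vertices (6,7.429), (6.471,7.765), (10,6), (6,6).
By the shoelace formula its area is 3.87.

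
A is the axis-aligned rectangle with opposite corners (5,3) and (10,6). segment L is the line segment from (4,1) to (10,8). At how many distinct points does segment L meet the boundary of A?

2

The segment meets the boundary at (8.286,6), (5.714,3).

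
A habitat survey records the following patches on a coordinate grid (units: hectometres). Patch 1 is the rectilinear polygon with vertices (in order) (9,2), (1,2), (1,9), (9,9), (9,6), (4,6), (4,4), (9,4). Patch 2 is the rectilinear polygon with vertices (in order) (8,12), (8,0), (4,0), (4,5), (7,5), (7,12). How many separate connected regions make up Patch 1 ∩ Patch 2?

2

Patch 1 ∩ Patch 2 splits into 2 disjoint pieces (area 8, area 3).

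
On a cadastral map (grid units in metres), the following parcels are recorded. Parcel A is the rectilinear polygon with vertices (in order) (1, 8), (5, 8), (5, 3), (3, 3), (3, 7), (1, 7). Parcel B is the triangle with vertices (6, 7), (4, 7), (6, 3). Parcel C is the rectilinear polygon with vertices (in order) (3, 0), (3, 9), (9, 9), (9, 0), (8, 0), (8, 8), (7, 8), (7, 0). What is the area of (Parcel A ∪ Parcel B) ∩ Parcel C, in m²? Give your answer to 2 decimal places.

13.00

|Parcel A ∪ Parcel B| = 15.
|(Parcel A ∪ Parcel B) ∩ Parcel C| = 13.00.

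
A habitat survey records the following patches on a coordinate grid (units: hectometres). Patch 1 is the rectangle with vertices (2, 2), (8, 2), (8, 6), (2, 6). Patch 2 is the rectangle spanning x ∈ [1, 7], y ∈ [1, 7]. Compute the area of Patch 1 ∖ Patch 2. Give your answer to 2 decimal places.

|Patch 1∩Patch 2|: x∈[2,7], y∈[2,6] → 5·4 = 20.
|Patch 1| = 24.
|Patch 1 ∖ Patch 2| = |Patch 1| − |Patch 1∩Patch 2| = 24 − 20 = 4.00.

4.00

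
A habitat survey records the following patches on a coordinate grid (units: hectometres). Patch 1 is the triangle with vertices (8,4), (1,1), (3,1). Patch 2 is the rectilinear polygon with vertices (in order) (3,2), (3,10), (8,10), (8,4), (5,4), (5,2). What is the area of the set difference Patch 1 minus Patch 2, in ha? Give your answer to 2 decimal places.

2.44

|Patch 1| = 3, |Patch 1∩Patch 2| = 0.5619.
|Patch 1 ∖ Patch 2| = |Patch 1| − |Patch 1∩Patch 2| = 3 − 0.5619 = 2.44.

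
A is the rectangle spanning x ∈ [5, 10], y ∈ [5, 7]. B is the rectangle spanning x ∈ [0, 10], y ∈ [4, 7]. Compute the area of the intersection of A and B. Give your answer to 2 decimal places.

10.00

|A∩B|: x∈[5,10], y∈[5,7] → 5·2 = 10.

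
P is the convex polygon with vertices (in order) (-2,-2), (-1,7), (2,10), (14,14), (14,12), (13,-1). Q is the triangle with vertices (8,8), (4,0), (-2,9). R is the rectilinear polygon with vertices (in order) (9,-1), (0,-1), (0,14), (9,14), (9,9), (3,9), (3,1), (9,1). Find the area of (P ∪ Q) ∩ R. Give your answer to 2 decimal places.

|P ∪ Q| = 191.2909.
|(P ∪ Q) ∩ R| = 57.46.

57.46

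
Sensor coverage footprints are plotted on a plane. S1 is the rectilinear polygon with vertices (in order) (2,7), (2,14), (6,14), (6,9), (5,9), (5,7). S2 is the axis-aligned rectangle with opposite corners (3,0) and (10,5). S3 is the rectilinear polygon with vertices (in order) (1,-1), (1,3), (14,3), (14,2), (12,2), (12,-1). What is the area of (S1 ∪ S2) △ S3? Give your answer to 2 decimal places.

65.00

|S1 ∪ S2| = 61.
|(S1 ∪ S2) ∩ S3| = 21.
|(S1 ∪ S2) △ S3| = 61 + 46 − 42 = 65.00.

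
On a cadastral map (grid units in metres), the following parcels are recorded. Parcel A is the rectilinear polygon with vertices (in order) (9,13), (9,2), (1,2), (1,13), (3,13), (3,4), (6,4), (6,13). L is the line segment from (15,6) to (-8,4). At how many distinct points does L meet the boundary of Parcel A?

The segment meets the boundary at (1,4.783), (3,4.957), (6,5.217), (9,5.478).

4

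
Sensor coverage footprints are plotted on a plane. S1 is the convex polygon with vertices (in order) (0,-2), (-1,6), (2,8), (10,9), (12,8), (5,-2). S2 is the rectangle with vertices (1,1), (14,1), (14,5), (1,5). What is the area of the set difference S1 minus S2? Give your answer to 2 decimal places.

|S1| = 93, |S1∩S2| = 30.
|S1 ∖ S2| = |S1| − |S1∩S2| = 93 − 30 = 63.00.

63.00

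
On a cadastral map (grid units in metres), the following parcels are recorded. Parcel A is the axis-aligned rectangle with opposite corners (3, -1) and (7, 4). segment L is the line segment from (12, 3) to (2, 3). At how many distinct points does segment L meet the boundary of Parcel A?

The segment meets the boundary at (3,3), (7,3).

2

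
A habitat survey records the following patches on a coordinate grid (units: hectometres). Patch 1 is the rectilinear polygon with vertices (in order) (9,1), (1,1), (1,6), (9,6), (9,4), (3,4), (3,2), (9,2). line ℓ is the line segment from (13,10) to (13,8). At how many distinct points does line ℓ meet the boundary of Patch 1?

0

The segment lies entirely outside Patch 1 and never meets its boundary.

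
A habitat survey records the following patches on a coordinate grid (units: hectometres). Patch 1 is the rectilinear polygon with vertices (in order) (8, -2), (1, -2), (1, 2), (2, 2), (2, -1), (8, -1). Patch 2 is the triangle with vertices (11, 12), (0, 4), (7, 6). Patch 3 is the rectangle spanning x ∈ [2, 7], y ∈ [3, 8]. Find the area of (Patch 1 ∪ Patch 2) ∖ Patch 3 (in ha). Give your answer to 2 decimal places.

17.88

|Patch 1 ∪ Patch 2| = 27.
|(Patch 1 ∪ Patch 2) ∩ Patch 3| = 9.1169.
|(Patch 1 ∪ Patch 2) ∖ Patch 3| = 27 − 9.1169 = 17.88.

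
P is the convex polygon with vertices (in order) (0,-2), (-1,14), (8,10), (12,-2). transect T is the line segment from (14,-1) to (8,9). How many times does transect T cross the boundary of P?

The segment meets the boundary at (8.75,7.75).

1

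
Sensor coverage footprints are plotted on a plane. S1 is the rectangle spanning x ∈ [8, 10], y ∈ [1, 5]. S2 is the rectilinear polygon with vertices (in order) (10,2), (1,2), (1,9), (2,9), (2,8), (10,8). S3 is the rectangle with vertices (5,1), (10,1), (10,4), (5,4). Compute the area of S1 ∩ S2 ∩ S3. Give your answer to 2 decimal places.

4.00

The intersection is the polygon with vertices (8,2), (8,4), (10,4), (10,2).
By the shoelace formula its area is 4.00.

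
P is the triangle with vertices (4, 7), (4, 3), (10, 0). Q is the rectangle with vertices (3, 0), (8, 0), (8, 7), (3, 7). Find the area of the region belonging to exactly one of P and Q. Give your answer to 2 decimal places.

25.67

|P| = 12, |Q| = 35, |P∩Q| = 10.6667.
|P △ Q| = |P| + |Q| − 2·|P∩Q| = 12 + 35 − 21.3333 = 25.67.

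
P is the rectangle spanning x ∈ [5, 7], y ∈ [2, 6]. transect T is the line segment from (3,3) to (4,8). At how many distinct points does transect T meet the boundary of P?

The segment lies entirely outside P and never meets its boundary.

0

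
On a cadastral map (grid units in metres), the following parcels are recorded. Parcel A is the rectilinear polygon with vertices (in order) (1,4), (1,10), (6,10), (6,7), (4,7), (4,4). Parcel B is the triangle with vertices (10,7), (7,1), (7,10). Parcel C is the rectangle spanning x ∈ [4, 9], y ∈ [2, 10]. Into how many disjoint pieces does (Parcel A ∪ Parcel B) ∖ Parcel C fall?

3

(Parcel A ∪ Parcel B) ∖ Parcel C splits into 3 disjoint pieces (area 18, area 1.5, area 0.25).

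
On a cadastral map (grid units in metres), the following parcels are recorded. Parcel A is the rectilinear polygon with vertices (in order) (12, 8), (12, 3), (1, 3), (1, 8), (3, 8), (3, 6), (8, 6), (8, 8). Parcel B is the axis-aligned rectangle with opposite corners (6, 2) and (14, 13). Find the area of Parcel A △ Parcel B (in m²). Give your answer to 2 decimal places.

|Parcel A| = 45, |Parcel B| = 88, |Parcel A∩Parcel B| = 26.
|Parcel A △ Parcel B| = |Parcel A| + |Parcel B| − 2·|Parcel A∩Parcel B| = 45 + 88 − 52 = 81.00.

81.00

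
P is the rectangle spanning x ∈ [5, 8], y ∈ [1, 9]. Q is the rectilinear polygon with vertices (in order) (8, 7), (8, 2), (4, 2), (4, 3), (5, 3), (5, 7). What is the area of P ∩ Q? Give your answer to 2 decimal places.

15.00

The intersection is the polygon with vertices (8,2), (5,2), (5,3), (5,7), (8,7).
By the shoelace formula its area is 15.00.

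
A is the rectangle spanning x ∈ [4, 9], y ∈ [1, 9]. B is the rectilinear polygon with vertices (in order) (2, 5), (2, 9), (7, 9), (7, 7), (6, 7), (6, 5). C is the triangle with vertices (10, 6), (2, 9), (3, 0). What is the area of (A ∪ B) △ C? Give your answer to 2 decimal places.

|A ∪ B| = 48.
|(A ∪ B) ∩ C| = 27.9117.
|(A ∪ B) △ C| = 48 + 34.5 − 55.8234 = 26.68.

26.68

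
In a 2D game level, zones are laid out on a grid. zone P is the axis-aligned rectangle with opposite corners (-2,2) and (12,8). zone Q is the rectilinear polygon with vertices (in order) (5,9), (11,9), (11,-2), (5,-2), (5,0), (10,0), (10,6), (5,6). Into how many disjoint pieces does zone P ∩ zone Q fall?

zone P ∩ zone Q is a single connected region.

1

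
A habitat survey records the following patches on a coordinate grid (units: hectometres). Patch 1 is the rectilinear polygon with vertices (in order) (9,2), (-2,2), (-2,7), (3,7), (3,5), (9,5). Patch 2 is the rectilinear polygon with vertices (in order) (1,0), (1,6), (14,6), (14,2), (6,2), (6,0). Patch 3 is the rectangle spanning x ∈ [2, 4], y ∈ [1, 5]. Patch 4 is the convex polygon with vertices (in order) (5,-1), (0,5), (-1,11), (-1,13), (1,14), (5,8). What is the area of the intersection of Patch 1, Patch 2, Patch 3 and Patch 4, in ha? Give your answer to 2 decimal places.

5.85

The intersection is the polygon with vertices (2,5), (3,5), (4,5), (4,2), (2.5,2), (2,2.6).
By the shoelace formula its area is 5.85.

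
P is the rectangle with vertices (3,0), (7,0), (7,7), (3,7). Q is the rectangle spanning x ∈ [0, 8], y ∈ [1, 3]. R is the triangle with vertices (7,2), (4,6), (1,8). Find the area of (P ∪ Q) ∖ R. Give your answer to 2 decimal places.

|P ∪ Q| = 36.
|(P ∪ Q) ∩ R| = 2.3333.
|(P ∪ Q) ∖ R| = 36 − 2.3333 = 33.67.

33.67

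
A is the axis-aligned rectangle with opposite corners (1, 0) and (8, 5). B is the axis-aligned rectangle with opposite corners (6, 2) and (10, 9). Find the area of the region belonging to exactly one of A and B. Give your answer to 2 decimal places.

|A∩B|: x∈[6,8], y∈[2,5] → 2·3 = 6.
|A △ B| = |A| + |B| − 2·|A∩B| = 35 + 28 − 12 = 51.00.

51.00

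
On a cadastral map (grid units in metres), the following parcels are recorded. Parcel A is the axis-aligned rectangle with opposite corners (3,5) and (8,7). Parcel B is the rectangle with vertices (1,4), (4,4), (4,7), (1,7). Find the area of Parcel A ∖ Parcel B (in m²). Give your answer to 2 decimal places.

|Parcel A∩Parcel B|: x∈[3,4], y∈[5,7] → 1·2 = 2.
|Parcel A| = 10.
|Parcel A ∖ Parcel B| = |Parcel A| − |Parcel A∩Parcel B| = 10 − 2 = 8.00.

8.00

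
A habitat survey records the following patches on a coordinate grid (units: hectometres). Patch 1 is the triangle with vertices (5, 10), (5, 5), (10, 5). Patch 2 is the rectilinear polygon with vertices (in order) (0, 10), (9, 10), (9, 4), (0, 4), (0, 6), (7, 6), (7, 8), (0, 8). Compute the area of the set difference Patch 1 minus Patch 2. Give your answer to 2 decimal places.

4.50

|Patch 1| = 12.5, |Patch 1∩Patch 2| = 8.
|Patch 1 ∖ Patch 2| = |Patch 1| − |Patch 1∩Patch 2| = 12.5 − 8 = 4.50.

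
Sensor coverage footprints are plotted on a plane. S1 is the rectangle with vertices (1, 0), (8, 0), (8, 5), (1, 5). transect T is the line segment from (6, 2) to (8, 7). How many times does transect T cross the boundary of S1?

The segment meets the boundary at (7.2,5).

1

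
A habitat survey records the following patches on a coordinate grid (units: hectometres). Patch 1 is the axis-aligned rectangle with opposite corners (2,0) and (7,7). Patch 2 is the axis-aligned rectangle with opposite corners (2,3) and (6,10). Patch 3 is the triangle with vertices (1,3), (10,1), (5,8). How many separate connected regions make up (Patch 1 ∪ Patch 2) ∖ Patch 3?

2

(Patch 1 ∪ Patch 2) ∖ Patch 3 splits into 2 disjoint pieces (area 15.425, area 11.1111).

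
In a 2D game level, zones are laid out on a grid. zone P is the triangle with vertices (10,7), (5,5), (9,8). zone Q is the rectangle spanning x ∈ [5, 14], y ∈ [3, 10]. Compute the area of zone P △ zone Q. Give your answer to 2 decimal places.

59.50

|zone P| = 3.5, |zone Q| = 63, |zone P∩zone Q| = 3.5.
|zone P △ zone Q| = |zone P| + |zone Q| − 2·|zone P∩zone Q| = 3.5 + 63 − 7 = 59.50.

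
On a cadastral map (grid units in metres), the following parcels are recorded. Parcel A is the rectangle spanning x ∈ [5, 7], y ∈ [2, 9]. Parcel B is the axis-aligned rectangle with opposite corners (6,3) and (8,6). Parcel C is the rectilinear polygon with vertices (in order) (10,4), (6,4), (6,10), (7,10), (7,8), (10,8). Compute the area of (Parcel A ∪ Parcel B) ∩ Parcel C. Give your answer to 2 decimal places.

7.00

The region (Parcel A ∪ Parcel B) ∩ Parcel C is the polygon with vertices (7,9), (7,8), (7,6), (8,6), (8,4), (6,4), (6,9).
By the shoelace formula its area is 7.00.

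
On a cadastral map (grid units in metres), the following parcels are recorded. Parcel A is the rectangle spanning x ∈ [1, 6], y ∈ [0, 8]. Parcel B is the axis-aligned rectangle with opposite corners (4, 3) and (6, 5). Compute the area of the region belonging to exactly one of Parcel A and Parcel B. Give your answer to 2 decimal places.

|Parcel A∩Parcel B|: x∈[4,6], y∈[3,5] → 2·2 = 4.
|Parcel A △ Parcel B| = |Parcel A| + |Parcel B| − 2·|Parcel A∩Parcel B| = 40 + 4 − 8 = 36.00.

36.00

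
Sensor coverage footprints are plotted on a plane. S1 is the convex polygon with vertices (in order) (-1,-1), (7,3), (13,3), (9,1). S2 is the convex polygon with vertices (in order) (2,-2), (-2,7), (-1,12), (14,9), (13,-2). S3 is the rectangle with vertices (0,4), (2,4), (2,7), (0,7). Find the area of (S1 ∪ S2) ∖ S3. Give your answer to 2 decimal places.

|S1 ∪ S2| = 176.2361.
|(S1 ∪ S2) ∩ S3| = 6.
|(S1 ∪ S2) ∖ S3| = 176.2361 − 6 = 170.24.

170.24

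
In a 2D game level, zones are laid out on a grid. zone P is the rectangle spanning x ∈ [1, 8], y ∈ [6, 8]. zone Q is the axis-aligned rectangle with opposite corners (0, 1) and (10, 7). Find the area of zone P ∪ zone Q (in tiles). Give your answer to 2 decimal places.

By inclusion–exclusion:
Individual areas: |zone P| = 14, |zone Q| = 60.
|zone P∩zone Q|: x∈[1,8], y∈[6,7] → 7·1 = 7.
|zone P ∪ zone Q| = 74 − 7 = 67.00.

67.00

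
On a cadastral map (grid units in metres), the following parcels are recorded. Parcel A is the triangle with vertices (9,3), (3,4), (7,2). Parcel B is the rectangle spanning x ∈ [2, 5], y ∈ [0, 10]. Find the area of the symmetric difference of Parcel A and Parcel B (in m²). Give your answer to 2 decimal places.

32.67

|Parcel A| = 4, |Parcel B| = 30, |Parcel A∩Parcel B| = 0.6667.
|Parcel A △ Parcel B| = |Parcel A| + |Parcel B| − 2·|Parcel A∩Parcel B| = 4 + 30 − 1.3333 = 32.67.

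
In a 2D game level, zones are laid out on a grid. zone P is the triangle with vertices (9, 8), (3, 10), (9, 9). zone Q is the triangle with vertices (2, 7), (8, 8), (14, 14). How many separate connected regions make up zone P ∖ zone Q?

zone P ∖ zone Q splits into 2 disjoint pieces (area 0.375, area 0.7079).

2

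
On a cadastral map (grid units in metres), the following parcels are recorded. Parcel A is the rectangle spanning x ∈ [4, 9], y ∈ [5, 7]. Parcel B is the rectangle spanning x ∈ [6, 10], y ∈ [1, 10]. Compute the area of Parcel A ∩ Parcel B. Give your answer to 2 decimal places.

6.00

|Parcel A∩Parcel B|: x∈[6,9], y∈[5,7] → 3·2 = 6.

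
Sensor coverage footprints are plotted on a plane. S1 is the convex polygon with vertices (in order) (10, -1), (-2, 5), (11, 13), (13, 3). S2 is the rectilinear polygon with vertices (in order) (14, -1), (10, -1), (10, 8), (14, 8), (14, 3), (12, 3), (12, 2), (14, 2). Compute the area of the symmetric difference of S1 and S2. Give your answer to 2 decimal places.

|S1| = 106, |S2| = 34, |S1∩S2| = 17.875.
|S1 △ S2| = |S1| + |S2| − 2·|S1∩S2| = 106 + 34 − 35.75 = 104.25.

104.25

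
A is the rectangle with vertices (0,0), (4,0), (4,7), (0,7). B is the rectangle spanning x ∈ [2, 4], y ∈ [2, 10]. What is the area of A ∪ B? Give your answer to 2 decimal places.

By inclusion–exclusion:
Individual areas: |A| = 28, |B| = 16.
|A∩B|: x∈[2,4], y∈[2,7] → 2·5 = 10.
|A ∪ B| = 44 − 10 = 34.00.

34.00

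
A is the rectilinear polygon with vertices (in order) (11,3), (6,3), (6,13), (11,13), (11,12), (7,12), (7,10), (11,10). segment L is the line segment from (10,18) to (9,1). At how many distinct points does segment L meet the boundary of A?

4

The segment meets the boundary at (9.647,12), (9.118,3), (9.706,13), (9.529,10).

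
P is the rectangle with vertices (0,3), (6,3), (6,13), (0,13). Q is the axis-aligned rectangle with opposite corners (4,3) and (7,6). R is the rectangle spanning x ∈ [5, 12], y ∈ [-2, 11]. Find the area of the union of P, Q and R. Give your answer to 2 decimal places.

By inclusion–exclusion:
Individual areas: |P| = 60, |Q| = 9, |R| = 91.
|P∩Q|: x∈[4,6], y∈[3,6] → 2·3 = 6.
|P∩R|: x∈[5,6], y∈[3,11] → 1·8 = 8.
|Q∩R|: x∈[5,7], y∈[3,6] → 2·3 = 6.
|P∩Q∩R| = 3.
|P ∪ Q ∪ R| = 160 − 20 + 3 = 143.00.

143.00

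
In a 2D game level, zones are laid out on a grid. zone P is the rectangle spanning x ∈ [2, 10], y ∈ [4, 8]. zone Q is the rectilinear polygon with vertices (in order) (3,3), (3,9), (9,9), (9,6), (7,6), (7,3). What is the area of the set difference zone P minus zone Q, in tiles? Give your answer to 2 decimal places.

|zone P| = 32, |zone P∩zone Q| = 20.
|zone P ∖ zone Q| = |zone P| − |zone P∩zone Q| = 32 − 20 = 12.00.

12.00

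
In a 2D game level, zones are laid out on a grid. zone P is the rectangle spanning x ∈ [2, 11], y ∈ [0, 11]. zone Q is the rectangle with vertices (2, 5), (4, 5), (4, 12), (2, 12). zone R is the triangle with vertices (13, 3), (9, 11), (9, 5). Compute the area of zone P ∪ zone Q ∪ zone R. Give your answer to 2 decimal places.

By inclusion–exclusion:
Individual areas: |zone P| = 99, |zone Q| = 14, |zone R| = 12.
|zone P∩zone Q|: x∈[2,4], y∈[5,11] → 2·6 = 12.
|zone P∩zone R| = 9.
|zone Q∩zone R| = 0.
|zone P∩zone Q∩zone R| = 0.
|zone P ∪ zone Q ∪ zone R| = 125 − 21 + 0 = 104.00.

104.00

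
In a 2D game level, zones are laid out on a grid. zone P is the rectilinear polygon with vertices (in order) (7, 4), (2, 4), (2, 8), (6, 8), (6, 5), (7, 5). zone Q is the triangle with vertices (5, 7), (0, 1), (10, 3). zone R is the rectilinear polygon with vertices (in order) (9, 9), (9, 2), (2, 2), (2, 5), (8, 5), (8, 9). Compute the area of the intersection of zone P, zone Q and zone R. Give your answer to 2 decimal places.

The intersection is the polygon with vertices (3.333,5), (6,5), (7,5), (7,4), (2.5,4).
By the shoelace formula its area is 4.08.

4.08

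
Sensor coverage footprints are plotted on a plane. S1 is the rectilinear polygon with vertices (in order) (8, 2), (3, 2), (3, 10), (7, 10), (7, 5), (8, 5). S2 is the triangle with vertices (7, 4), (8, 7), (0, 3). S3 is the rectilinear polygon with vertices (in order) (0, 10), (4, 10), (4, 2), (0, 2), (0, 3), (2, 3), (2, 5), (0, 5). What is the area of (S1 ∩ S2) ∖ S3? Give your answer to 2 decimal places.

|S1 ∩ S2| = 7.3095.
|(S1 ∩ S2) ∩ S3| = 1.25.
|(S1 ∩ S2) ∖ S3| = 7.3095 − 1.25 = 6.06.

6.06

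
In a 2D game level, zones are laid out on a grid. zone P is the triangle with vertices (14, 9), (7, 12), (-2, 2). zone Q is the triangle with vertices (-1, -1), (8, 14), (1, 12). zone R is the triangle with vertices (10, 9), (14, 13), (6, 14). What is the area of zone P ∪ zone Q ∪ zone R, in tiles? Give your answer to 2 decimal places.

By inclusion–exclusion:
Individual areas: |zone P| = 48.5, |zone Q| = 43.5, |zone R| = 18.
|zone P∩zone Q| = 9.8108.
|zone P∩zone R| = 2.8174.
|zone Q∩zone R| = 0.9048.
|zone P∩zone Q∩zone R| = 0.
|zone P ∪ zone Q ∪ zone R| = 110 − 13.533 + 0 = 96.47.

96.47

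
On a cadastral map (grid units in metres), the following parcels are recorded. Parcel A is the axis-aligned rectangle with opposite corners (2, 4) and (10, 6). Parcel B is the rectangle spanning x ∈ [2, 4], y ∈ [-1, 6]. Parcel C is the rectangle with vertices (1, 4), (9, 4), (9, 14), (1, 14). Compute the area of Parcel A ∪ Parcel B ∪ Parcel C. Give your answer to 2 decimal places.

92.00

By inclusion–exclusion:
Individual areas: |Parcel A| = 16, |Parcel B| = 14, |Parcel C| = 80.
|Parcel A∩Parcel B|: x∈[2,4], y∈[4,6] → 2·2 = 4.
|Parcel A∩Parcel C|: x∈[2,9], y∈[4,6] → 7·2 = 14.
|Parcel B∩Parcel C|: x∈[2,4], y∈[4,6] → 2·2 = 4.
|Parcel A∩Parcel B∩Parcel C| = 4.
|Parcel A ∪ Parcel B ∪ Parcel C| = 110 − 22 + 4 = 92.00.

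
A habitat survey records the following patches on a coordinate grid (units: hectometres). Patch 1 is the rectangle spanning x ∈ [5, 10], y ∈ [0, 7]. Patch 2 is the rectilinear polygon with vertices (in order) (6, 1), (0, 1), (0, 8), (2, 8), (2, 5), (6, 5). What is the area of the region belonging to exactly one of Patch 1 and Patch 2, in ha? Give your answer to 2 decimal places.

57.00

|Patch 1| = 35, |Patch 2| = 30, |Patch 1∩Patch 2| = 4.
|Patch 1 △ Patch 2| = |Patch 1| + |Patch 2| − 2·|Patch 1∩Patch 2| = 35 + 30 − 8 = 57.00.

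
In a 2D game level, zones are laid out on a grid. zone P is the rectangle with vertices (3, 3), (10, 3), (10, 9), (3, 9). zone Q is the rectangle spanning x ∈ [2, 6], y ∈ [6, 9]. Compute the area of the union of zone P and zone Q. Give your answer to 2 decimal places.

By inclusion–exclusion:
Individual areas: |zone P| = 42, |zone Q| = 12.
|zone P∩zone Q|: x∈[3,6], y∈[6,9] → 3·3 = 9.
|zone P ∪ zone Q| = 54 − 9 = 45.00.

45.00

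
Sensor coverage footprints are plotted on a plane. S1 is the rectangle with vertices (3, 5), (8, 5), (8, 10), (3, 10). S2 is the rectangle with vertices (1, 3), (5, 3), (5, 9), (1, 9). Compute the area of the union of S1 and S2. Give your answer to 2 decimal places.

By inclusion–exclusion:
Individual areas: |S1| = 25, |S2| = 24.
|S1∩S2|: x∈[3,5], y∈[5,9] → 2·4 = 8.
|S1 ∪ S2| = 49 − 8 = 41.00.

41.00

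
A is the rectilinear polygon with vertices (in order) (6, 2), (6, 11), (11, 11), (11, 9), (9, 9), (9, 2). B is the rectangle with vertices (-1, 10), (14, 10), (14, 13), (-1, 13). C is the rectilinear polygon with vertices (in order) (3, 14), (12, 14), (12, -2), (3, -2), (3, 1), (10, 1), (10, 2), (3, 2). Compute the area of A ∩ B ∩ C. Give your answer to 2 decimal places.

5.00

The intersection is the polygon with vertices (11,11), (11,10), (6,10), (6,11).
By the shoelace formula its area is 5.00.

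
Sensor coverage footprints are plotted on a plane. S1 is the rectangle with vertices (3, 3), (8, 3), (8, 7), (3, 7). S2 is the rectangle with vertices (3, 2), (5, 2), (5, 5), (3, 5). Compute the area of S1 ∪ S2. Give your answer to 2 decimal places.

22.00

By inclusion–exclusion:
Individual areas: |S1| = 20, |S2| = 6.
|S1∩S2|: x∈[3,5], y∈[3,5] → 2·2 = 4.
|S1 ∪ S2| = 26 − 4 = 22.00.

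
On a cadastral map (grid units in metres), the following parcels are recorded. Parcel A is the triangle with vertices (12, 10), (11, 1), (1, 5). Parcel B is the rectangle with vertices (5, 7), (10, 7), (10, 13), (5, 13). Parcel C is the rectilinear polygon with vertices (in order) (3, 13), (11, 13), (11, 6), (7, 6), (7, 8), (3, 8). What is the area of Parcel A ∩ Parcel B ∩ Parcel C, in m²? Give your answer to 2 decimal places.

4.23

The intersection is the polygon with vertices (10,7), (7,7), (7,7.727), (10,9.091).
By the shoelace formula its area is 4.23.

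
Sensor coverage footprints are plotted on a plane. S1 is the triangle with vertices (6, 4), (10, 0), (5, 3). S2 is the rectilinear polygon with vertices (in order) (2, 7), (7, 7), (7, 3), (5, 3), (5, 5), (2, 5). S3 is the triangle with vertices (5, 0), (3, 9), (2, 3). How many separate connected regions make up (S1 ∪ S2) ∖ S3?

2

(S1 ∪ S2) ∖ S3 splits into 2 disjoint pieces (area 13.6667, area 1).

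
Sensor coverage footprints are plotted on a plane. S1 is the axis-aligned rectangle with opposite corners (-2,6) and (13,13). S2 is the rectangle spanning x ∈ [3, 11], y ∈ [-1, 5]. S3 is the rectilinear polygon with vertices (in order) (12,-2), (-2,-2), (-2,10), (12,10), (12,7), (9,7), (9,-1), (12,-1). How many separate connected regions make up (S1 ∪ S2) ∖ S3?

2

(S1 ∪ S2) ∖ S3 splits into 2 disjoint pieces (area 52, area 12).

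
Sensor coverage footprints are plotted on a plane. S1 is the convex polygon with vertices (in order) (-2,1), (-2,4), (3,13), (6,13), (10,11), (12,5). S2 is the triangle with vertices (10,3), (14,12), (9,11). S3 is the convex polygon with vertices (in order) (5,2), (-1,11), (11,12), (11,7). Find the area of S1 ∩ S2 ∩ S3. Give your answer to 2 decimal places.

6.42

The intersection is the polygon with vertices (11,8), (11,7), (9.642,5.868), (9,11), (9.714,11.143), (10,11).
By the shoelace formula its area is 6.42.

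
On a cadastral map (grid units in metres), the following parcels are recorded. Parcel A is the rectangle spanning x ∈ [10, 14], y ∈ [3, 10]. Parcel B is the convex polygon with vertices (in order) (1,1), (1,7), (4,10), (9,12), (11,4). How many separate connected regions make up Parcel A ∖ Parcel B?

1

Parcel A ∖ Parcel B is a single connected region.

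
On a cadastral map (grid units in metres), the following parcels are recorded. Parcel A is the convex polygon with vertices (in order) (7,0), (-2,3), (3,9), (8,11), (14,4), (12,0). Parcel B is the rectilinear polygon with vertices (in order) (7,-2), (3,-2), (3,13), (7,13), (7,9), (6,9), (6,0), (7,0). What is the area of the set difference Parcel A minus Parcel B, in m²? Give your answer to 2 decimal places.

|Parcel A| = 107.5, |Parcel A∩Parcel B| = 27.7.
|Parcel A ∖ Parcel B| = |Parcel A| − |Parcel A∩Parcel B| = 107.5 − 27.7 = 79.80.

79.80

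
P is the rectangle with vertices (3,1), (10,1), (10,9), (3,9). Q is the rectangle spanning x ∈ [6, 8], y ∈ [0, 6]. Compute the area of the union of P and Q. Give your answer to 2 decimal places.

58.00

By inclusion–exclusion:
Individual areas: |P| = 56, |Q| = 12.
|P∩Q|: x∈[6,8], y∈[1,6] → 2·5 = 10.
|P ∪ Q| = 68 − 10 = 58.00.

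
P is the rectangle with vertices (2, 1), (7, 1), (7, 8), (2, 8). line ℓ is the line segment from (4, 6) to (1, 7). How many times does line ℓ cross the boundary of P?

1

The segment meets the boundary at (2,6.667).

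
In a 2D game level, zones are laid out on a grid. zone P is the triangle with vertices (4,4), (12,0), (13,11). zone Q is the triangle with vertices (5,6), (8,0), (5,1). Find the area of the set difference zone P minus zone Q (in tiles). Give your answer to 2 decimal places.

44.19

|zone P| = 46, |zone P∩zone Q| = 1.8144.
|zone P ∖ zone Q| = |zone P| − |zone P∩zone Q| = 46 − 1.8144 = 44.19.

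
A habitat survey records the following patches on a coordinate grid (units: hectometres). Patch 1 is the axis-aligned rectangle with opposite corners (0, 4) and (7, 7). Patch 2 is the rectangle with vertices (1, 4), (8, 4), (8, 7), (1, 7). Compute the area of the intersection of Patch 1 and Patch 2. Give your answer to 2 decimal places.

|Patch 1∩Patch 2|: x∈[1,7], y∈[4,7] → 6·3 = 18.

18.00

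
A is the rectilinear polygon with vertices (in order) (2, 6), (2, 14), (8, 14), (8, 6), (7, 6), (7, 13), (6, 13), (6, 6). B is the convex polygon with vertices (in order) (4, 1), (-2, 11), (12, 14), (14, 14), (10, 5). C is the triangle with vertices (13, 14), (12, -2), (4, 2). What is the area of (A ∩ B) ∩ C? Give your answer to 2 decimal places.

0.67

The region (A ∩ B) ∩ C is the polygon with vertices (7,6), (8,7.333), (8,6).
By the shoelace formula its area is 0.67.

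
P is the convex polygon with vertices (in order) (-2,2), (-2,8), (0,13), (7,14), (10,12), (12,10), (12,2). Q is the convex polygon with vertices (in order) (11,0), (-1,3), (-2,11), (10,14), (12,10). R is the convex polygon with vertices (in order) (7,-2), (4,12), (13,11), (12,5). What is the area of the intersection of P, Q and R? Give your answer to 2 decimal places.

60.37

The intersection is the polygon with vertices (12,10), (11.419,4.186), (9.857,2), (6.143,2), (4,12), (10.75,11.25).
By the shoelace formula its area is 60.37.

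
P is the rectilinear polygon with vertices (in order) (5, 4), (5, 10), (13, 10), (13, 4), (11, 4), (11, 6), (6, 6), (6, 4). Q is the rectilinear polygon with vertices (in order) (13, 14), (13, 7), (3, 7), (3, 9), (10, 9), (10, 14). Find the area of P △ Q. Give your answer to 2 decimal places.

35.00

|P| = 38, |Q| = 35, |P∩Q| = 19.
|P △ Q| = |P| + |Q| − 2·|P∩Q| = 38 + 35 − 38 = 35.00.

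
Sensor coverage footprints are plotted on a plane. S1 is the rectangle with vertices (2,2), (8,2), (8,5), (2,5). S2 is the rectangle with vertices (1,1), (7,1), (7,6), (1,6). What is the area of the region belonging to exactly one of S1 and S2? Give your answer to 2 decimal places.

|S1∩S2|: x∈[2,7], y∈[2,5] → 5·3 = 15.
|S1 △ S2| = |S1| + |S2| − 2·|S1∩S2| = 18 + 30 − 30 = 18.00.

18.00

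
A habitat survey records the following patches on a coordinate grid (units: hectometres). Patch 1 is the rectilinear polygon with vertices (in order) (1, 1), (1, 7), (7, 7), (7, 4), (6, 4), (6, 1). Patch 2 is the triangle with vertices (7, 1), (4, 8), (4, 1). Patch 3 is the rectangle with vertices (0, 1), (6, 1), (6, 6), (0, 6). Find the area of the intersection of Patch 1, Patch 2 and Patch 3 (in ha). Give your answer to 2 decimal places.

The intersection is the polygon with vertices (6,3.333), (6,1), (4,1), (4,6), (4.857,6).
By the shoelace formula its area is 8.48.

8.48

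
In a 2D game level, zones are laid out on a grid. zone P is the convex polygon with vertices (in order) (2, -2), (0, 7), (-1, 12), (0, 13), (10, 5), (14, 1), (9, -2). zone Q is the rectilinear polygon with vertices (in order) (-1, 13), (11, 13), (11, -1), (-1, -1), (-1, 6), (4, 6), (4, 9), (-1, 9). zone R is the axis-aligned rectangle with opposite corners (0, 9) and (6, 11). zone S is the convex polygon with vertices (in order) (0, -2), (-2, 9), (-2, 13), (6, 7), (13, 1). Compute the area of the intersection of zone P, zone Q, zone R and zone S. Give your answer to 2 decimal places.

4.00

The intersection is the polygon with vertices (0,11), (0.667,11), (3.333,9), (0,9).
By the shoelace formula its area is 4.00.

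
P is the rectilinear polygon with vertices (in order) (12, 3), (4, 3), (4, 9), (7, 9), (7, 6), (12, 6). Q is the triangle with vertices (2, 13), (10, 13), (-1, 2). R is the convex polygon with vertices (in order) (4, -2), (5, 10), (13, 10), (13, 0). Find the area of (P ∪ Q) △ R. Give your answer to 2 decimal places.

|P ∪ Q| = 75.
|(P ∪ Q) ∩ R| = 30.5417.
|(P ∪ Q) △ R| = 75 + 93 − 61.0833 = 106.92.

106.92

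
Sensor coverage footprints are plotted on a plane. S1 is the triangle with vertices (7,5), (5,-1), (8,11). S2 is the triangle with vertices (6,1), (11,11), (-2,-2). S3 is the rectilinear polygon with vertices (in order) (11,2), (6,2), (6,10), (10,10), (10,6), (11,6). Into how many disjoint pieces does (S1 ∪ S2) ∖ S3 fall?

3

(S1 ∪ S2) ∖ S3 splits into 3 disjoint pieces (area 20.3888, area 0.0417, area 0.5).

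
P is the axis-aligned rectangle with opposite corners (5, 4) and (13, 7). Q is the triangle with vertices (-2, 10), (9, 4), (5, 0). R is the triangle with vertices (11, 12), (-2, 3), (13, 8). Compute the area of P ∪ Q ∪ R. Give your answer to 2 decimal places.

By inclusion–exclusion:
Individual areas: |P| = 24, |Q| = 34, |R| = 35.
|P∩Q| = 4.3636.
|P∩R| = 4.1667.
|Q∩R| = 5.7319.
|P∩Q∩R| = 0.4096.
|P ∪ Q ∪ R| = 93 − 14.2622 + 0.4096 = 79.15.

79.15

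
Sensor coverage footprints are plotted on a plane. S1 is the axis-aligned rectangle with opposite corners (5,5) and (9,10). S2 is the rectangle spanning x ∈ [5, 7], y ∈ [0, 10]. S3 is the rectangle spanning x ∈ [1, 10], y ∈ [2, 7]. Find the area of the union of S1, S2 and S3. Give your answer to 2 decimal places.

61.00

By inclusion–exclusion:
Individual areas: |S1| = 20, |S2| = 20, |S3| = 45.
|S1∩S2|: x∈[5,7], y∈[5,10] → 2·5 = 10.
|S1∩S3|: x∈[5,9], y∈[5,7] → 4·2 = 8.
|S2∩S3|: x∈[5,7], y∈[2,7] → 2·5 = 10.
|S1∩S2∩S3| = 4.
|S1 ∪ S2 ∪ S3| = 85 − 28 + 4 = 61.00.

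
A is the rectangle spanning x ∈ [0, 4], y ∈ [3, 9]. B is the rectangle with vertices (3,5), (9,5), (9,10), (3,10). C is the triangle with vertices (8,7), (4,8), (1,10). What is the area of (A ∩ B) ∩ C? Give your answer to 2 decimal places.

0.57

The region (A ∩ B) ∩ C is the polygon with vertices (4,8), (3,8.667), (3,9), (3.333,9), (4,8.714).
By the shoelace formula its area is 0.57.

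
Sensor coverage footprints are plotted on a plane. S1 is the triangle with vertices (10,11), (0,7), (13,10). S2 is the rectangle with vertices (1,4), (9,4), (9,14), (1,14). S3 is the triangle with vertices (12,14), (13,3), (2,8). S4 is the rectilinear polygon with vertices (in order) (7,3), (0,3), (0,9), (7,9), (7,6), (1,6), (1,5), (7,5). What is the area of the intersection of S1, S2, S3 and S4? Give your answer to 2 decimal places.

2.82

The intersection is the polygon with vertices (2.786,7.643), (2.234,7.894), (5,9), (7,9), (7,8.615).
By the shoelace formula its area is 2.82.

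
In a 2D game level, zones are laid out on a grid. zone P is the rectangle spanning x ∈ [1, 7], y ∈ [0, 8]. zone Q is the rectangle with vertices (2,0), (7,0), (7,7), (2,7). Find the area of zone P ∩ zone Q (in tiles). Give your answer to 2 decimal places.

35.00

|zone P∩zone Q|: x∈[2,7], y∈[0,7] → 5·7 = 35.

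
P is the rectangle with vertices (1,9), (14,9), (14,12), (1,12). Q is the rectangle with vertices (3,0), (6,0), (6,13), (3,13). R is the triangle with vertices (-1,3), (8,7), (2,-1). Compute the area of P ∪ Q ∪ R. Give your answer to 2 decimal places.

83.67

By inclusion–exclusion:
Individual areas: |P| = 39, |Q| = 39, |R| = 24.
|P∩Q|: x∈[3,6], y∈[9,12] → 3·3 = 9.
|P∩R| = 0.
|Q∩R| = 9.3333.
|P∩Q∩R| = 0.
|P ∪ Q ∪ R| = 102 − 18.3333 + 0 = 83.67.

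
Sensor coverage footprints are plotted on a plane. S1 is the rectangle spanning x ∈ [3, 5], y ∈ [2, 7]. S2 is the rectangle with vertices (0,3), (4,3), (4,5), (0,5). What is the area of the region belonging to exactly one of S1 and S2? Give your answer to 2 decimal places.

|S1∩S2|: x∈[3,4], y∈[3,5] → 1·2 = 2.
|S1 △ S2| = |S1| + |S2| − 2·|S1∩S2| = 10 + 8 − 4 = 14.00.

14.00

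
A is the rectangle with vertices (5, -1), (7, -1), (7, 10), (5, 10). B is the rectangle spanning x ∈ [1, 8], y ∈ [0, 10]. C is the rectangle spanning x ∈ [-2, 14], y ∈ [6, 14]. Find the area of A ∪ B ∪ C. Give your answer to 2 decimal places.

By inclusion–exclusion:
Individual areas: |A| = 22, |B| = 70, |C| = 128.
|A∩B|: x∈[5,7], y∈[0,10] → 2·10 = 20.
|A∩C|: x∈[5,7], y∈[6,10] → 2·4 = 8.
|B∩C|: x∈[1,8], y∈[6,10] → 7·4 = 28.
|A∩B∩C| = 8.
|A ∪ B ∪ C| = 220 − 56 + 8 = 172.00.

172.00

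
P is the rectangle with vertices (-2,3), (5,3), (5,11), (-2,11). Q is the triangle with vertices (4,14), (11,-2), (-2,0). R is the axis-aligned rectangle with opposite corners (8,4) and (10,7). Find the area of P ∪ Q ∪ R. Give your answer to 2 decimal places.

By inclusion–exclusion:
Individual areas: |P| = 56, |Q| = 97, |R| = 6.
|P∩Q| = 32.
|P∩R| = 0 (no overlap).
|Q∩R| = 0.1607.
|P∩Q∩R| = 0.
|P ∪ Q ∪ R| = 159 − 32.1607 + 0 = 126.84.

126.84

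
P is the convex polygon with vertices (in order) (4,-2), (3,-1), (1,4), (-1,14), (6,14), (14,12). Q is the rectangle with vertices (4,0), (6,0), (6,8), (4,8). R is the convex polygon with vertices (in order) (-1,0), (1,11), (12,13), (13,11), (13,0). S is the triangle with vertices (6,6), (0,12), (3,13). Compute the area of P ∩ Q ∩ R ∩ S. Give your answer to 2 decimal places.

1.14

The intersection is the polygon with vertices (5.143,8), (6,6), (4,8).
By the shoelace formula its area is 1.14.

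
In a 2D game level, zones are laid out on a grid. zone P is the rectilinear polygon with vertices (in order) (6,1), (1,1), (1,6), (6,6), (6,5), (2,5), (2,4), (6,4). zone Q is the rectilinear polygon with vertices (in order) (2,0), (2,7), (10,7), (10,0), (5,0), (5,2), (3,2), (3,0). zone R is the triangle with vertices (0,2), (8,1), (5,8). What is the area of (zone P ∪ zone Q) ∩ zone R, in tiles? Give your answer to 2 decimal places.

The region (zone P ∪ zone Q) ∩ zone R is the polygon with vertices (1,3.2), (4.167,7), (5.429,7), (8,1), (1,1.875).
By the shoelace formula its area is 25.21.

25.21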